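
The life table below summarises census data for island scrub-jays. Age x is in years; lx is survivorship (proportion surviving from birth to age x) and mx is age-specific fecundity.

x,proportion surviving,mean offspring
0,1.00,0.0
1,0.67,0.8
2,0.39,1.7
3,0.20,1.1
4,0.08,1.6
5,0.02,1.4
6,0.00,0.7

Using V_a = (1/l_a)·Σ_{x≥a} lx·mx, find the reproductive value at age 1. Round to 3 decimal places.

2.351

lx·mx for x ≥ 1: 0.536, 0.663, 0.22, 0.128, 0.028, 0 → sum = 1.575
V_1 = 1.575 / l_1 = 1.575 / 0.67 = 2.350746… → 2.351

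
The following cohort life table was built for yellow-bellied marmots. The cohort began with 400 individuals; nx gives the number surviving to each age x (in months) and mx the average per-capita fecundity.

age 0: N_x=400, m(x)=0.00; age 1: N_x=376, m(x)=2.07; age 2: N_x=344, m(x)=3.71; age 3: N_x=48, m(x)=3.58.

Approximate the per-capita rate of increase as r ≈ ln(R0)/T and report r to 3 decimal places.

lx = nx/n0 = nx/400: 1, 0.94, 0.86, 0.12
R0 = Σ lx·mx = 0 + 1.9458 + 3.1906 + 0.4296 = 5.566
Σ x·lx·mx = 9.6158; T = 9.6158/5.566 = 1.7276…
r ≈ ln(R0)/T = ln(5.566)/1.7276… = 0.99368… → 0.994

0.994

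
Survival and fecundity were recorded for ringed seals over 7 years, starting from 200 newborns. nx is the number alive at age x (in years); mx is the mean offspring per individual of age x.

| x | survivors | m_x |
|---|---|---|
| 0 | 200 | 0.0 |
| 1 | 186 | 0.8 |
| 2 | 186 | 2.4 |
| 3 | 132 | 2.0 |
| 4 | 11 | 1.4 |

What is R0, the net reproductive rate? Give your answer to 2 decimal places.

lx = nx/n0 = nx/200: 1, 0.93, 0.93, 0.66, 0.055
lx·mx by age: 0, 0.744, 2.232, 1.32, 0.077
R0 = Σ lx·mx = 4.373 → 4.37

4.37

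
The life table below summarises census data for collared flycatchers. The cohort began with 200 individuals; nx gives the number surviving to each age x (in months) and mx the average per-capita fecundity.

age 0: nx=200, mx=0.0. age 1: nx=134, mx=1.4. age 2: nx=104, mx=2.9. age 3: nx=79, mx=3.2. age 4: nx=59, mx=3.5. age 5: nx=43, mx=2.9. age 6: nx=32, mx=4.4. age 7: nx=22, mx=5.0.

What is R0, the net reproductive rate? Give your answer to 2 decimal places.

lx = nx/n0 = nx/200: 1, 0.67, 0.52, 0.395, 0.295, 0.215, 0.16, 0.11
lx·mx by age: 0, 0.938, 1.508, 1.264, 1.0325, 0.6235, 0.704, 0.55
R0 = Σ lx·mx = 6.62 → 6.62

6.62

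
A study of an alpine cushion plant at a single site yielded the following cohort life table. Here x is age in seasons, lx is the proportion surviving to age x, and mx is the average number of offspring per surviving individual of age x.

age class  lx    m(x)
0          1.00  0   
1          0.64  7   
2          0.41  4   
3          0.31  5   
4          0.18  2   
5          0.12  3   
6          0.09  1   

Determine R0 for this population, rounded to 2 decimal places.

lx·mx by age: 0, 4.48, 1.64, 1.55, 0.36, 0.36, 0.09
R0 = Σ lx·mx = 8.48 → 8.48

8.48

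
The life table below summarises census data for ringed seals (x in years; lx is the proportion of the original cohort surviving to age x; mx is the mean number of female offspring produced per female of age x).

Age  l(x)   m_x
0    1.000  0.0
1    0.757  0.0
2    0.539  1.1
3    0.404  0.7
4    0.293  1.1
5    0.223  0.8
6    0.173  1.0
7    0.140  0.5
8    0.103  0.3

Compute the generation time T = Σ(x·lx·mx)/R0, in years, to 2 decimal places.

lx·mx: 0, 0, 0.5929, 0.2828, 0.3223, 0.1784, 0.173, 0.07, 0.0309 → R0 = 1.6503
x·lx·mx: 0, 0, 1.1858, 0.8484, 1.2892, 0.892, 1.038, 0.49, 0.2472 → Σ = 5.9906
T = 5.9906 / 1.6503 = 3.630007… → 3.63

3.63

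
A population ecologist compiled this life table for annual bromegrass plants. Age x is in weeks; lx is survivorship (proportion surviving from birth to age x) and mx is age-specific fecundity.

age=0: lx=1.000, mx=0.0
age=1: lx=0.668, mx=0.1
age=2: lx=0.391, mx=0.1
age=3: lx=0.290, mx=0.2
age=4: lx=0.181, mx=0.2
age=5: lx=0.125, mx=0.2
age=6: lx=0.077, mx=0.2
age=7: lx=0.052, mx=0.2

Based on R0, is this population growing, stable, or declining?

R0 = Σ lx·mx = 0 + 0.0668 + 0.0391 + 0.058 + 0.0362 + 0.025 + 0.0154 + 0.0104 = 0.2509
R0 < 1, so the population is declining.

declining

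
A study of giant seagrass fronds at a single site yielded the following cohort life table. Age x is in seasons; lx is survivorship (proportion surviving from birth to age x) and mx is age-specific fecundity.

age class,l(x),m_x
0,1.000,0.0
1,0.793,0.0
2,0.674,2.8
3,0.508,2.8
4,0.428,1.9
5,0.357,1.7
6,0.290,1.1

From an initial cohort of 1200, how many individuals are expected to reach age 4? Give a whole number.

514

Expected survivors = N0 · l_4 = 1200 × 0.428 = 513.6 → 514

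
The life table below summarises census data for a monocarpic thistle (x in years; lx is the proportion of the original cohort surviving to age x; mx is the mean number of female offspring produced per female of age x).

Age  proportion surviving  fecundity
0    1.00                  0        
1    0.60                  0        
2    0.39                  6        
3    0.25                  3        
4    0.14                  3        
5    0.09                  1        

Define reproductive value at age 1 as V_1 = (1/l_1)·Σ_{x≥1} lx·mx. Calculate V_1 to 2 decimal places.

6.00

lx·mx for x ≥ 1: 0, 2.34, 0.75, 0.42, 0.09 → sum = 3.6
V_1 = 3.6 / l_1 = 3.6 / 0.6 = 6 → 6.00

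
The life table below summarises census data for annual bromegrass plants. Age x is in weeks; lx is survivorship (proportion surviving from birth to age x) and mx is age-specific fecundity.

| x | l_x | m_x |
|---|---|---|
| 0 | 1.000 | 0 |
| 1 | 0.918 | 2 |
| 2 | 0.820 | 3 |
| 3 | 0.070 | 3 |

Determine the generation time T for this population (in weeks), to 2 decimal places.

lx·mx: 0, 1.836, 2.46, 0.21 → R0 = 4.506
x·lx·mx: 0, 1.836, 4.92, 0.63 → Σ = 7.386
T = 7.386 / 4.506 = 1.639148… → 1.64

1.64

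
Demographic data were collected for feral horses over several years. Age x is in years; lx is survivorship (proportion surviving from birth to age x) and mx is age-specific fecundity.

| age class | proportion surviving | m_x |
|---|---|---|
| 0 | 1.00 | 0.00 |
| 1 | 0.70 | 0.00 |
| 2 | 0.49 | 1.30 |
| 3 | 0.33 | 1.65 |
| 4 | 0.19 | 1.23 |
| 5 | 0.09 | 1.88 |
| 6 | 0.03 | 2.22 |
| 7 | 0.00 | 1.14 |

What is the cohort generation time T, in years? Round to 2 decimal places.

lx·mx: 0, 0, 0.637, 0.5445, 0.2337, 0.1692, 0.0666, 0 → R0 = 1.651
x·lx·mx: 0, 0, 1.274, 1.6335, 0.9348, 0.846, 0.3996, 0 → Σ = 5.0879
T = 5.0879 / 1.651 = 3.081708… → 3.08

3.08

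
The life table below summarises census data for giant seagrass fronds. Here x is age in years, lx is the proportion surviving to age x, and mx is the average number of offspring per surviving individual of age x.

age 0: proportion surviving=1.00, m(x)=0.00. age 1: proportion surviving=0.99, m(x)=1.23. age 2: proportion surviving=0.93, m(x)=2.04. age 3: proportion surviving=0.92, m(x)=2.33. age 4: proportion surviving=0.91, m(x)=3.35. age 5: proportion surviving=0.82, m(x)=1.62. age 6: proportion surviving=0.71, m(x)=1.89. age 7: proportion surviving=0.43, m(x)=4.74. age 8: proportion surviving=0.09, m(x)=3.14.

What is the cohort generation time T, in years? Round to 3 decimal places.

lx·mx: 0, 1.2177, 1.8972, 2.1436, 3.0485, 1.3284, 1.3419, 2.0382, 0.2826 → R0 = 13.2981
x·lx·mx: 0, 1.2177, 3.7944, 6.4308, 12.194, 6.642, 8.0514, 14.2674, 2.2608 → Σ = 54.8585
T = 54.8585 / 13.2981 = 4.125289… → 4.125

4.125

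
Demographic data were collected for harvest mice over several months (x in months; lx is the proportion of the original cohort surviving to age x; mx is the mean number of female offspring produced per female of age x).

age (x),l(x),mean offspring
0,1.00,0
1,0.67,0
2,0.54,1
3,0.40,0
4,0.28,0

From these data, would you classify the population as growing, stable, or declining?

declining

R0 = Σ lx·mx = 0 + 0 + 0.54 + 0 + 0 = 0.54
R0 < 1, so the population is declining.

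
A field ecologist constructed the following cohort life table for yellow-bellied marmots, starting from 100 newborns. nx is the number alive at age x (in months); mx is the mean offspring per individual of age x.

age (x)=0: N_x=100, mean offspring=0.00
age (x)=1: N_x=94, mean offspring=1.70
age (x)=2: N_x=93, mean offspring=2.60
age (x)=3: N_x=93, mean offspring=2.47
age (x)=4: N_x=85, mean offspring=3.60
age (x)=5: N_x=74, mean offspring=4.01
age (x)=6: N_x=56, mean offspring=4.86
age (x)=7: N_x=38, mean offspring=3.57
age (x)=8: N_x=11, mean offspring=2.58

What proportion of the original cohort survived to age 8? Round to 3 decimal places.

0.110

l_8 = n_8/n_0 = 11/100 = 0.11 → 0.110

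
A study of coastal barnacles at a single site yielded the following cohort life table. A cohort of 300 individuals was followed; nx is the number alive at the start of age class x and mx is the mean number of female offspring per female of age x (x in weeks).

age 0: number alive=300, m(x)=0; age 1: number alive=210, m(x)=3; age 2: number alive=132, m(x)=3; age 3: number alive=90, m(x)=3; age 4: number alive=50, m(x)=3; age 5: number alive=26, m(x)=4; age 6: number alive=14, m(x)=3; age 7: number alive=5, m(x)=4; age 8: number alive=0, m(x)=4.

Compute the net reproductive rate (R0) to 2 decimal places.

5.37

lx = nx/n0 = nx/300: 1, 0.7, 0.44, 0.3, 0.16667…, 0.08667…, 0.04667…, 0.01667…, 0
lx·mx by age: 0, 2.1, 1.32, 0.9, 0.5…, 0.346667…, 0.14…, 0.066667…, 0
R0 = Σ lx·mx = 5.373333… → 5.37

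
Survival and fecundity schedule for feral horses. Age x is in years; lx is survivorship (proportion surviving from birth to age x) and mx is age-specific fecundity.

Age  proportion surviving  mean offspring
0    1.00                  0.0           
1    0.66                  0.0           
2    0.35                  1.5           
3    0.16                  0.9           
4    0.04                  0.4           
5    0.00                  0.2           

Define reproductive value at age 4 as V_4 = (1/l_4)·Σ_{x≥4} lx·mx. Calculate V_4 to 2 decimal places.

lx·mx for x ≥ 4: 0.016, 0 → sum = 0.016
V_4 = 0.016 / l_4 = 0.016 / 0.04 = 0.4 → 0.40

0.40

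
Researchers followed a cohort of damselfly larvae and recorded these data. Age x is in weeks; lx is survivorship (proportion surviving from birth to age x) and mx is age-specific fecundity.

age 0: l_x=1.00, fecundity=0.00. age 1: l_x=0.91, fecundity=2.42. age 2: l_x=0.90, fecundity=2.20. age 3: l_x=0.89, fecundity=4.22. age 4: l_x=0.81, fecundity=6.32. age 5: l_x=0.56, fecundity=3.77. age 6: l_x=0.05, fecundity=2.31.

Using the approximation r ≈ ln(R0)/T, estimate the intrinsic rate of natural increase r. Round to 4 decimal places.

0.8478

R0 = Σ lx·mx = 0 + 2.2022 + 1.98 + 3.7558 + 5.1192 + 2.1112 + 0.1155 = 15.2839
Σ x·lx·mx = 49.1554; T = 49.1554/15.2839 = 3.21616…
r ≈ ln(R0)/T = ln(15.2839)/3.21616… = 0.847845… → 0.8478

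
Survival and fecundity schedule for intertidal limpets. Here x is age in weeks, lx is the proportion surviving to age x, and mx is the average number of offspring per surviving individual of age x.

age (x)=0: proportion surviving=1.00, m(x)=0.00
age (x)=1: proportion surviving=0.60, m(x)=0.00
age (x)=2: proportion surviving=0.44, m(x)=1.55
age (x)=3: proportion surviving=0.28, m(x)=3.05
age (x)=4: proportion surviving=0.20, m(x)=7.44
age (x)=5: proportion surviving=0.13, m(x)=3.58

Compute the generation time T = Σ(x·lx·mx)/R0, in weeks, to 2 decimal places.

3.50

lx·mx: 0, 0, 0.682, 0.854, 1.488, 0.4654 → R0 = 3.4894
x·lx·mx: 0, 0, 1.364, 2.562, 5.952, 2.327 → Σ = 12.205
T = 12.205 / 3.4894 = 3.497736… → 3.50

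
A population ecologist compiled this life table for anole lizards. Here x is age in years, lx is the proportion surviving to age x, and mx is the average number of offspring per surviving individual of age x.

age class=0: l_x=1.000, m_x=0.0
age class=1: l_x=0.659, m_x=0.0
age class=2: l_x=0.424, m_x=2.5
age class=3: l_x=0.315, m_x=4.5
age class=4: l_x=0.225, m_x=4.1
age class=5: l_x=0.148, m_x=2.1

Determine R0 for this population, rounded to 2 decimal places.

lx·mx by age: 0, 0, 1.06, 1.4175, 0.9225, 0.3108
R0 = Σ lx·mx = 3.7108 → 3.71

3.71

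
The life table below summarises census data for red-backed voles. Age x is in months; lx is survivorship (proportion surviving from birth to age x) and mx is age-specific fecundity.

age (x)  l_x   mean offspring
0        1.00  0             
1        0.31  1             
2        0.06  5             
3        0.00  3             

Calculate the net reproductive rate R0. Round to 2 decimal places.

0.61

lx·mx by age: 0, 0.31, 0.3, 0
R0 = Σ lx·mx = 0.61 → 0.61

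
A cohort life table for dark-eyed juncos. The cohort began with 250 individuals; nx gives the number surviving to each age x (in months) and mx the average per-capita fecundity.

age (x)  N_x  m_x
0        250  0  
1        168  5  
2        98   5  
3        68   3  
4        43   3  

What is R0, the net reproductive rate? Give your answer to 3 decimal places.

6.652

lx = nx/n0 = nx/250: 1, 0.672, 0.392, 0.272, 0.172
lx·mx by age: 0, 3.36, 1.96, 0.816, 0.516
R0 = Σ lx·mx = 6.652 → 6.652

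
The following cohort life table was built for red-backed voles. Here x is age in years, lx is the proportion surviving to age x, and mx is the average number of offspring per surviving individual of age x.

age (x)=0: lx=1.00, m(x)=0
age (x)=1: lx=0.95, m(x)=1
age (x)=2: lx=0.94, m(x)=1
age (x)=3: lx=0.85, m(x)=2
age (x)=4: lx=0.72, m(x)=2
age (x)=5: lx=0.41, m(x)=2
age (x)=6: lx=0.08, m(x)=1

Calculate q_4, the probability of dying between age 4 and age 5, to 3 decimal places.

q_4 = (l_4 − l_5) / l_4 = (0.72 − 0.41) / 0.72
     = 0.31 / 0.72 = 0.430556… → 0.431

0.431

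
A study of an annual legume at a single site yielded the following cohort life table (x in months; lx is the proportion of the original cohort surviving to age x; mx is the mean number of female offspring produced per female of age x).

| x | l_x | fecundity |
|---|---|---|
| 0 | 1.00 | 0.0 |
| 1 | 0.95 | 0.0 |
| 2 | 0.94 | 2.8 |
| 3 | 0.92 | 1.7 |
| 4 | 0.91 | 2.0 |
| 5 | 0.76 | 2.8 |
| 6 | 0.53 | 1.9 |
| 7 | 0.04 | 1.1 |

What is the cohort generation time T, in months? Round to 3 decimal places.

lx·mx: 0, 0, 2.632, 1.564, 1.82, 2.128, 1.007, 0.044 → R0 = 9.195
x·lx·mx: 0, 0, 5.264, 4.692, 7.28, 10.64, 6.042, 0.308 → Σ = 34.226
T = 34.226 / 9.195 = 3.72224… → 3.722

3.722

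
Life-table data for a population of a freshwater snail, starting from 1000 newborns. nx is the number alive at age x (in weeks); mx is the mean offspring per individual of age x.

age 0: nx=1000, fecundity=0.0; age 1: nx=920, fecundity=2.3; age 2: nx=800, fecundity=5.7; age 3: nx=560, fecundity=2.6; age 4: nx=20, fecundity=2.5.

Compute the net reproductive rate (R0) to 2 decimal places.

8.18

lx = nx/n0 = nx/1000: 1, 0.92, 0.8, 0.56, 0.02
lx·mx by age: 0, 2.116, 4.56, 1.456, 0.05
R0 = Σ lx·mx = 8.182 → 8.18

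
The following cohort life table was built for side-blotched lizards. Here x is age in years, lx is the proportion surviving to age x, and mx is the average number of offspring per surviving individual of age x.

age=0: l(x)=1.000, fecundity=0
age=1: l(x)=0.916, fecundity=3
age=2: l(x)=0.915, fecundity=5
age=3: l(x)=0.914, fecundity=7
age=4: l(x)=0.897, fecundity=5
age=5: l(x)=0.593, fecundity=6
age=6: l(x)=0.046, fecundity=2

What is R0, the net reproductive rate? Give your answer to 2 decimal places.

21.86

lx·mx by age: 0, 2.748, 4.575, 6.398, 4.485, 3.558, 0.092
R0 = Σ lx·mx = 21.856 → 21.86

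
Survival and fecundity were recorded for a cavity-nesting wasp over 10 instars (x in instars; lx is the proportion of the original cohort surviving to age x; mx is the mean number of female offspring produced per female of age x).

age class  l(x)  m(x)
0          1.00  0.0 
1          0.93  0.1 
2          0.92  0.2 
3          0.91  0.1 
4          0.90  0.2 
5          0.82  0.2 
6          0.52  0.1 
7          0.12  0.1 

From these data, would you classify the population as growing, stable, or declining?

declining

R0 = Σ lx·mx = 0 + 0.093 + 0.184 + 0.091 + 0.18 + 0.164 + 0.052 + 0.012 = 0.776
R0 < 1, so the population is declining.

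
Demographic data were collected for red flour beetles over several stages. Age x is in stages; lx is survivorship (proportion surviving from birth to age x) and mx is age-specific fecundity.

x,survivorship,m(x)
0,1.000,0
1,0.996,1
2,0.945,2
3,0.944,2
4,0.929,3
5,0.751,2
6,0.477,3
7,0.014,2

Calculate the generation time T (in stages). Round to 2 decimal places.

3.60

lx·mx: 0, 0.996, 1.89, 1.888, 2.787, 1.502, 1.431, 0.028 → R0 = 10.522
x·lx·mx: 0, 0.996, 3.78, 5.664, 11.148, 7.51, 8.586, 0.196 → Σ = 37.88
T = 37.88 / 10.522 = 3.600076… → 3.60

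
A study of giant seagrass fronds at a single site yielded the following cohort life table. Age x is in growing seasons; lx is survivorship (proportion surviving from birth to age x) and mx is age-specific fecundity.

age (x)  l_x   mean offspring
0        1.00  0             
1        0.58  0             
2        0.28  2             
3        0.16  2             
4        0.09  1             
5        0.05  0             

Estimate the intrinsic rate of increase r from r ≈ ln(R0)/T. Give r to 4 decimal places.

R0 = Σ lx·mx = 0 + 0 + 0.56 + 0.32 + 0.09 + 0 = 0.97
Σ x·lx·mx = 2.44; T = 2.44/0.97 = 2.51546…
r ≈ ln(R0)/T = ln(0.97)/2.51546… = -0.012109… → -0.0121

-0.0121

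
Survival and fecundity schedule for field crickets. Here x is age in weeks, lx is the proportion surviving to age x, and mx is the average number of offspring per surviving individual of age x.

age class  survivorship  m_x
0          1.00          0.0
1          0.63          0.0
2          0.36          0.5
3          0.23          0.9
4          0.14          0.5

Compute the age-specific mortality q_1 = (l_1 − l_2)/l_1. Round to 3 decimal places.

0.429

q_1 = (l_1 − l_2) / l_1 = (0.63 − 0.36) / 0.63
     = 0.27 / 0.63 = 0.428571… → 0.429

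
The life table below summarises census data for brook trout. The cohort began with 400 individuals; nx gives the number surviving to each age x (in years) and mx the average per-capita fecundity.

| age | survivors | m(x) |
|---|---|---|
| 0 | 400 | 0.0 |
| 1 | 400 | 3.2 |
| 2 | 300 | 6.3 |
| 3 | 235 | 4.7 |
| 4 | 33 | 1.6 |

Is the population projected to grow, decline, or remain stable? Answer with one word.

lx = nx/n0 = nx/400: 1, 1, 0.75, 0.5875, 0.0825
R0 = Σ lx·mx = 0 + 3.2 + 4.725 + 2.76125 + 0.132 = 10.81825
R0 > 1, so the population is growing.

growing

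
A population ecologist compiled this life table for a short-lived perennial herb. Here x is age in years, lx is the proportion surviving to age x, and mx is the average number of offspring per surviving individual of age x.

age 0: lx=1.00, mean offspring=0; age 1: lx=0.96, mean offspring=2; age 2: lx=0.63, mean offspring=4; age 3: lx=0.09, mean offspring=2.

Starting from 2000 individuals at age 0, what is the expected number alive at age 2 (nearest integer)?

Expected survivors = N0 · l_2 = 2000 × 0.63 = 1260 → 1260

1260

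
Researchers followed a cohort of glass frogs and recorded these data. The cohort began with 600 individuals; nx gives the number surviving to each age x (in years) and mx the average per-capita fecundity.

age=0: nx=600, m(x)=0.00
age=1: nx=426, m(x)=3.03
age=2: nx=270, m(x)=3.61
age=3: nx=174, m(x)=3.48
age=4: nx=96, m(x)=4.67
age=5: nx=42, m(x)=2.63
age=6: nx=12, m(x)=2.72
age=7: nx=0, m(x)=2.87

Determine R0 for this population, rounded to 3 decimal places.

5.771

lx = nx/n0 = nx/600: 1, 0.71, 0.45, 0.29, 0.16, 0.07, 0.02, 0
lx·mx by age: 0, 2.1513, 1.6245, 1.0092, 0.7472, 0.1841, 0.0544, 0
R0 = Σ lx·mx = 5.7707 → 5.771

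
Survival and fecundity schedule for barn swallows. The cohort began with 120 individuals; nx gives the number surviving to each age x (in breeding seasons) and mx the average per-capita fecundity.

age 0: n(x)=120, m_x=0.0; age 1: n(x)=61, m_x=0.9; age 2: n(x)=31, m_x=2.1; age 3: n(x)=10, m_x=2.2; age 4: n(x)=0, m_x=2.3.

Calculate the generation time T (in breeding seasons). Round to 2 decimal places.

1.77

lx = nx/n0 = nx/120: 1, 0.50833…, 0.25833…, 0.08333…, 0
lx·mx: 0, 0.4575…, 0.5425…, 0.183333…, 0 → R0 = 1.183333…
x·lx·mx: 0, 0.4575…, 1.085…, 0.55…, 0 → Σ = 2.0925…
T = 2.0925… / 1.183333… = 1.76831… → 1.77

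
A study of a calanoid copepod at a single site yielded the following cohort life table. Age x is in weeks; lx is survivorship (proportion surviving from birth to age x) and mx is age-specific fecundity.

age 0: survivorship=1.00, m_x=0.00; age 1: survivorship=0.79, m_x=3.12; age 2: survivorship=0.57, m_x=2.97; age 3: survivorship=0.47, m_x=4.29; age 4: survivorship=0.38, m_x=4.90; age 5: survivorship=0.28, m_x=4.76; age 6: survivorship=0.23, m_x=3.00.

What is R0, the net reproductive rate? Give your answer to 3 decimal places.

10.059

lx·mx by age: 0, 2.4648, 1.6929, 2.0163, 1.862, 1.3328, 0.69
R0 = Σ lx·mx = 10.0588 → 10.059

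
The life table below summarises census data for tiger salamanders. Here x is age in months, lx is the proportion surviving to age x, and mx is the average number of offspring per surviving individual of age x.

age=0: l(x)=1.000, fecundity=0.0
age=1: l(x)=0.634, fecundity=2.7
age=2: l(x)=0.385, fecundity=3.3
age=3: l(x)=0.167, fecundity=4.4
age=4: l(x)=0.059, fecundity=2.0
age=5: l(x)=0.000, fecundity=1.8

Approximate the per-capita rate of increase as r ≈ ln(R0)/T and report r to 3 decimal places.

R0 = Σ lx·mx = 0 + 1.7118 + 1.2705 + 0.7348 + 0.118 + 0 = 3.8351
Σ x·lx·mx = 6.9292; T = 6.9292/3.8351 = 1.80678…
r ≈ ln(R0)/T = ln(3.8351)/1.80678… = 0.74397… → 0.744

0.744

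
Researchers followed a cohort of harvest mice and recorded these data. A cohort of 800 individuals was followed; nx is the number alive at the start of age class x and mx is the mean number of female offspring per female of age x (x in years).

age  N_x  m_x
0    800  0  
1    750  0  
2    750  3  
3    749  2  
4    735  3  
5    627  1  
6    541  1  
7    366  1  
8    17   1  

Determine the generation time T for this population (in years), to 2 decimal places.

lx = nx/n0 = nx/800: 1, 0.9375, 0.9375, 0.93625, 0.91875, 0.78375, 0.67625, 0.4575, 0.02125
lx·mx: 0, 0, 2.8125, 1.8725, 2.75625, 0.78375, 0.67625, 0.4575, 0.02125 → R0 = 9.38
x·lx·mx: 0, 0, 5.625, 5.6175, 11.025, 3.91875, 4.0575, 3.2025, 0.17 → Σ = 33.61625
T = 33.61625 / 9.38 = 3.583822… → 3.58

3.58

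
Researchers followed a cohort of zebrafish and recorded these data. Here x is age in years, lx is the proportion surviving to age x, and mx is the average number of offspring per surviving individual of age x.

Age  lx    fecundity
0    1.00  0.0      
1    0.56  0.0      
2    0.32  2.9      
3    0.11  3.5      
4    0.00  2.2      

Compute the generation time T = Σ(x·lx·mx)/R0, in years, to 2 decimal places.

2.29

lx·mx: 0, 0, 0.928, 0.385, 0 → R0 = 1.313
x·lx·mx: 0, 0, 1.856, 1.155, 0 → Σ = 3.011
T = 3.011 / 1.313 = 2.293222… → 2.29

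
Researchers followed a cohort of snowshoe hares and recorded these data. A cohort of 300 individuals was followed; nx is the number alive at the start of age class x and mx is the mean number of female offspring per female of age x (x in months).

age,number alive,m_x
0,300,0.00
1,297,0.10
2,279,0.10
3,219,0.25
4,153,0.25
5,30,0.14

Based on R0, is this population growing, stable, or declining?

declining

lx = nx/n0 = nx/300: 1, 0.99, 0.93, 0.73, 0.51, 0.1
R0 = Σ lx·mx = 0 + 0.099 + 0.093 + 0.1825 + 0.1275 + 0.014 = 0.516
R0 < 1, so the population is declining.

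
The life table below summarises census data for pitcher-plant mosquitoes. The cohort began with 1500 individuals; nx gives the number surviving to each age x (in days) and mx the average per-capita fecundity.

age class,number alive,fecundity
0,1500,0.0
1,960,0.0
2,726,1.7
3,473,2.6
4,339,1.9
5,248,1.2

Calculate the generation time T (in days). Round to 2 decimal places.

lx = nx/n0 = nx/1500: 1, 0.64, 0.484, 0.31533…, 0.226, 0.16533…
lx·mx: 0, 0, 0.8228, 0.819867…, 0.4294, 0.1984… → R0 = 2.270467…
x·lx·mx: 0, 0, 1.6456, 2.4596…, 1.7176, 0.992… → Σ = 6.8148…
T = 6.8148… / 2.270467… = 3.001497… → 3.00

3.00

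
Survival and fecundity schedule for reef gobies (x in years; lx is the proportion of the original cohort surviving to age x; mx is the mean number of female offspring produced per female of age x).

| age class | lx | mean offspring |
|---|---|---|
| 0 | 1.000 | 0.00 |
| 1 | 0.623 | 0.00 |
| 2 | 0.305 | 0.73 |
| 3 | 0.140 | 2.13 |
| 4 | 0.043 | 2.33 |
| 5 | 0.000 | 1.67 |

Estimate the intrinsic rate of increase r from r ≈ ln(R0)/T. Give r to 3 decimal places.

R0 = Σ lx·mx = 0 + 0 + 0.22265 + 0.2982 + 0.10019 + 0 = 0.62104
Σ x·lx·mx = 1.74066; T = 1.74066/0.62104 = 2.80281…
r ≈ ln(R0)/T = ln(0.62104)/2.80281… = -0.16996… → -0.170

-0.170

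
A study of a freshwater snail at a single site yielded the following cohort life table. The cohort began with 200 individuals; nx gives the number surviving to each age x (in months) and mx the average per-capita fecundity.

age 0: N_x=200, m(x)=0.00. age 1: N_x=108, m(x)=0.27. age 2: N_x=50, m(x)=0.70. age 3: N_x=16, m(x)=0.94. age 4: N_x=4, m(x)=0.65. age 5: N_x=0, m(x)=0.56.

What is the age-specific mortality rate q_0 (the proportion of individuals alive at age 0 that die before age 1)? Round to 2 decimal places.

0.46

lx = nx/n0 = nx/200: 1, 0.54, 0.25, 0.08, 0.02, 0
q_0 = (l_0 − l_1) / l_0 = (1 − 0.54) / 1
     = 0.46 / 1 = 0.46 → 0.46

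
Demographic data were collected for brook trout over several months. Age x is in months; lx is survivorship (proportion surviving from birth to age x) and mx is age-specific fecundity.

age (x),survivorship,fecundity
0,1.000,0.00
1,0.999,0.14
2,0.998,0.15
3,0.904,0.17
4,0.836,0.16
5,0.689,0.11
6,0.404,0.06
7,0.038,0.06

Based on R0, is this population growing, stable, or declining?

R0 = Σ lx·mx = 0 + 0.13986 + 0.1497 + 0.15368 + 0.13376 + 0.07579 + 0.02424 + 0.00228 = 0.67931
R0 < 1, so the population is declining.

declining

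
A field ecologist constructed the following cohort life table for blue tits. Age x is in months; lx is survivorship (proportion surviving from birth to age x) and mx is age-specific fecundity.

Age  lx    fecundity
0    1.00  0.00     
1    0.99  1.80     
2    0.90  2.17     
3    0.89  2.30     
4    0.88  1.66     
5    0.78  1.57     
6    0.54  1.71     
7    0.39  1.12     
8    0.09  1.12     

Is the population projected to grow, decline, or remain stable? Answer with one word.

growing

R0 = Σ lx·mx = 0 + 1.782 + 1.953 + 2.047 + 1.4608 + 1.2246 + 0.9234 + 0.4368 + 0.1008 = 9.9284
R0 > 1, so the population is growing.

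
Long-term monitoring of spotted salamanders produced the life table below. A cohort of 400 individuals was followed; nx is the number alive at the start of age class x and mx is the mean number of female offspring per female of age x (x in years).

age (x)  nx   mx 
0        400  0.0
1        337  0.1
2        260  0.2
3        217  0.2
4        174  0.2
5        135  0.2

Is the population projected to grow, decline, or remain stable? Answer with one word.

lx = nx/n0 = nx/400: 1, 0.8425, 0.65, 0.5425, 0.435, 0.3375
R0 = Σ lx·mx = 0 + 0.08425 + 0.13 + 0.1085 + 0.087 + 0.0675 = 0.47725
R0 < 1, so the population is declining.

declining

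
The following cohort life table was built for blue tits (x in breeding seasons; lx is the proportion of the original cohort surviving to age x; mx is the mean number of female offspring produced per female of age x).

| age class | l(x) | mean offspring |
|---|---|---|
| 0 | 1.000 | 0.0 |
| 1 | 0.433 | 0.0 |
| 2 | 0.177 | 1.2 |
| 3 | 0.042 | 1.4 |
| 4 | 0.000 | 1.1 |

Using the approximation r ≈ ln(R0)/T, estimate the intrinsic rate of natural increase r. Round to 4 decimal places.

R0 = Σ lx·mx = 0 + 0 + 0.2124 + 0.0588 + 0 = 0.2712
Σ x·lx·mx = 0.6012; T = 0.6012/0.2712 = 2.21681…
r ≈ ln(R0)/T = ln(0.2712)/2.21681… = -0.588637… → -0.5886

-0.5886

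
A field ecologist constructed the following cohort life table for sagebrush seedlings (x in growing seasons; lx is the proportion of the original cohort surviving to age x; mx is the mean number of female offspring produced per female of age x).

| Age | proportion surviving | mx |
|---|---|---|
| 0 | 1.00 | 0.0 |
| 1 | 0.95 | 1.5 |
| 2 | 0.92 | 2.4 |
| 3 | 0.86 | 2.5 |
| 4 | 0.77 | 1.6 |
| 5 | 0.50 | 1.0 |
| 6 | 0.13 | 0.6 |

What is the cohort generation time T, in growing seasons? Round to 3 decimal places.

2.659

lx·mx: 0, 1.425, 2.208, 2.15, 1.232, 0.5, 0.078 → R0 = 7.593
x·lx·mx: 0, 1.425, 4.416, 6.45, 4.928, 2.5, 0.468 → Σ = 20.187
T = 20.187 / 7.593 = 2.658633… → 2.659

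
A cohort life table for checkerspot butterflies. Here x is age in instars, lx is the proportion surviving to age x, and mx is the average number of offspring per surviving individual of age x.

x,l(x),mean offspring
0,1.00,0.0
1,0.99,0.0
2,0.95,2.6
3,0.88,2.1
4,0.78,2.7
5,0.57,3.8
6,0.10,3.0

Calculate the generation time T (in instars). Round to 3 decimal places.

3.548

lx·mx: 0, 0, 2.47, 1.848, 2.106, 2.166, 0.3 → R0 = 8.89
x·lx·mx: 0, 0, 4.94, 5.544, 8.424, 10.83, 1.8 → Σ = 31.538
T = 31.538 / 8.89 = 3.547582… → 3.548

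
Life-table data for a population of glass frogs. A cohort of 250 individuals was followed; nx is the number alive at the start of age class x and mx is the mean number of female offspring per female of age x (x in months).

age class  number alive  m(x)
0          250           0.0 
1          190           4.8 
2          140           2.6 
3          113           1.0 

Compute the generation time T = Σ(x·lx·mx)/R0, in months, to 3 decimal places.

lx = nx/n0 = nx/250: 1, 0.76, 0.56, 0.452
lx·mx: 0, 3.648, 1.456, 0.452 → R0 = 5.556
x·lx·mx: 0, 3.648, 2.912, 1.356 → Σ = 7.916
T = 7.916 / 5.556 = 1.424766… → 1.425

1.425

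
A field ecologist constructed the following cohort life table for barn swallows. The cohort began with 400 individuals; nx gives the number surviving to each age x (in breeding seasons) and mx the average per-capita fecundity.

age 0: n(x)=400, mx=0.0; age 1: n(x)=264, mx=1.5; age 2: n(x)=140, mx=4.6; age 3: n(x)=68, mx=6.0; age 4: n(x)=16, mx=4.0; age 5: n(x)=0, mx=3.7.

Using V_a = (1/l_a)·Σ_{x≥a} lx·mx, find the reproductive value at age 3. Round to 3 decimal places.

lx = nx/n0 = nx/400: 1, 0.66, 0.35, 0.17, 0.04, 0
lx·mx for x ≥ 3: 1.02, 0.16, 0 → sum = 1.18
V_3 = 1.18 / l_3 = 1.18 / 0.17 = 6.941176… → 6.941

6.941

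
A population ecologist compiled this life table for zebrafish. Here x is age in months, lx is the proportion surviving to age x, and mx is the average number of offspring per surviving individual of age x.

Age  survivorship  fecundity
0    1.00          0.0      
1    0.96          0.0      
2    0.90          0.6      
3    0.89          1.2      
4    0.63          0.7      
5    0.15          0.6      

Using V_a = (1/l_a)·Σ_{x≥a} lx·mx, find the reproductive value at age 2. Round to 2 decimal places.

2.38

lx·mx for x ≥ 2: 0.54, 1.068, 0.441, 0.09 → sum = 2.139
V_2 = 2.139 / l_2 = 2.139 / 0.9 = 2.376667… → 2.38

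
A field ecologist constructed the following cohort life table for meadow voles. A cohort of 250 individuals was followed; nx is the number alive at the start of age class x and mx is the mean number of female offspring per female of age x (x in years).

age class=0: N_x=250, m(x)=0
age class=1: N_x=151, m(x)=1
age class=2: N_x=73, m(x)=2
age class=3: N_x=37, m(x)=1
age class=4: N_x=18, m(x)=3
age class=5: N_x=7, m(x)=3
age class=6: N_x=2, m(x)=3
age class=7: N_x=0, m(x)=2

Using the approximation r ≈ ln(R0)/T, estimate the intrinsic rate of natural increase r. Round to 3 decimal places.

0.231

lx = nx/n0 = nx/250: 1, 0.604, 0.292, 0.148, 0.072, 0.028, 0.008, 0
R0 = Σ lx·mx = 0 + 0.604 + 0.584 + 0.148 + 0.216 + 0.084 + 0.024 + 0 = 1.66
Σ x·lx·mx = 3.644; T = 3.644/1.66 = 2.19518…
r ≈ ln(R0)/T = ln(1.66)/2.19518… = 0.23088… → 0.231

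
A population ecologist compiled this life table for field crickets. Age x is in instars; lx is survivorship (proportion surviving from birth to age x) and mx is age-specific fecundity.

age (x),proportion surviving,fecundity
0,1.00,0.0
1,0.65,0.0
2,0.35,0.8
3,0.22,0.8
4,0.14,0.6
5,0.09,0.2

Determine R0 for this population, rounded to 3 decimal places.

lx·mx by age: 0, 0, 0.28, 0.176, 0.084, 0.018
R0 = Σ lx·mx = 0.558 → 0.558

0.558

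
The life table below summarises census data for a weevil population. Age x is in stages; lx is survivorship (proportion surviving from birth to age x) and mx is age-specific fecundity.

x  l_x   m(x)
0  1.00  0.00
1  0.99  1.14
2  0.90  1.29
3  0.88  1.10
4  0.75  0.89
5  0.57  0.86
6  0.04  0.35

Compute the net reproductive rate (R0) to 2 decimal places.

4.43

lx·mx by age: 0, 1.1286, 1.161, 0.968, 0.6675, 0.4902, 0.014
R0 = Σ lx·mx = 4.4293 → 4.43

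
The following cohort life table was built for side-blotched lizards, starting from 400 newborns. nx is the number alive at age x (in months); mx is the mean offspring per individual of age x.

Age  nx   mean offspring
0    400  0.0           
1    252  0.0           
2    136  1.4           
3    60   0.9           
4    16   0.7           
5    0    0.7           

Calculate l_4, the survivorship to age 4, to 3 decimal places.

0.040

l_4 = n_4/n_0 = 16/400 = 0.04 → 0.040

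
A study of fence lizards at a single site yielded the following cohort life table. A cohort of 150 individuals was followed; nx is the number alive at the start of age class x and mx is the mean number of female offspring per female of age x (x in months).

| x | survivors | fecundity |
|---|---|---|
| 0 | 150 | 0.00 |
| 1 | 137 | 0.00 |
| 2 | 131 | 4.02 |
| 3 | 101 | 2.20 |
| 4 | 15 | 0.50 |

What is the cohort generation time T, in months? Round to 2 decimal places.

2.31

lx = nx/n0 = nx/150: 1, 0.91333…, 0.87333…, 0.67333…, 0.1
lx·mx: 0, 0, 3.5108…, 1.481333…, 0.05 → R0 = 5.042133…
x·lx·mx: 0, 0, 7.0216…, 4.444…, 0.2 → Σ = 11.6656…
T = 11.6656… / 5.042133… = 2.313624… → 2.31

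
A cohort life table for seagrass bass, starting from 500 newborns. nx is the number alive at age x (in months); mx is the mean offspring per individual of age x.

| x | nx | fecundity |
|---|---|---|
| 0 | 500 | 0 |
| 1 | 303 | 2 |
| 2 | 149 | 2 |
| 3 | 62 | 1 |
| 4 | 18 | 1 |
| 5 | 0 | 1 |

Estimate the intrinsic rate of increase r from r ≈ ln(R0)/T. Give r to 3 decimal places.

0.456

lx = nx/n0 = nx/500: 1, 0.606, 0.298, 0.124, 0.036, 0
R0 = Σ lx·mx = 0 + 1.212 + 0.596 + 0.124 + 0.036 + 0 = 1.968
Σ x·lx·mx = 2.92; T = 2.92/1.968 = 1.48374…
r ≈ ln(R0)/T = ln(1.968)/1.48374… = 0.45629… → 0.456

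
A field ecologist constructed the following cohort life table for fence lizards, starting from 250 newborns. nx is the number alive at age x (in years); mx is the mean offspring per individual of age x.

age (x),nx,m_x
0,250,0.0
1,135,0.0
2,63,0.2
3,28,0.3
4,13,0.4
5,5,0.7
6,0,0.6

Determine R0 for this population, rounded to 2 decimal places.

lx = nx/n0 = nx/250: 1, 0.54, 0.252, 0.112, 0.052, 0.02, 0
lx·mx by age: 0, 0, 0.0504, 0.0336, 0.0208, 0.014, 0
R0 = Σ lx·mx = 0.1188 → 0.12

0.12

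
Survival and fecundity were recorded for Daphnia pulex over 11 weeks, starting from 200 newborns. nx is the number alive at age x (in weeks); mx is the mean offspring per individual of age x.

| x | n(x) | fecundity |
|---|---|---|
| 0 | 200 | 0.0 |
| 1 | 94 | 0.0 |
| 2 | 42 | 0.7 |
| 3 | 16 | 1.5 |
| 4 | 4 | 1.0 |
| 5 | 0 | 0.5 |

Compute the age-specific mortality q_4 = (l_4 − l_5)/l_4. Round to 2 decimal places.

1.00

lx = nx/n0 = nx/200: 1, 0.47, 0.21, 0.08, 0.02, 0
q_4 = (l_4 − l_5) / l_4 = (0.02 − 0) / 0.02
     = 0.02 / 0.02 = 1 → 1.00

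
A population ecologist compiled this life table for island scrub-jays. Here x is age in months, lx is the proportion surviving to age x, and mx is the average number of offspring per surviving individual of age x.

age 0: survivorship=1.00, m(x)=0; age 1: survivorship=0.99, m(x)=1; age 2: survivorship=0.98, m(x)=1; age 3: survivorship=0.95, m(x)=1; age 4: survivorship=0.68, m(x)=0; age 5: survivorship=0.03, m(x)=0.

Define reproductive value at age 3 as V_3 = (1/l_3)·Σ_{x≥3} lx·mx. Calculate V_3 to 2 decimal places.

lx·mx for x ≥ 3: 0.95, 0, 0 → sum = 0.95
V_3 = 0.95 / l_3 = 0.95 / 0.95 = 1 → 1.00

1.00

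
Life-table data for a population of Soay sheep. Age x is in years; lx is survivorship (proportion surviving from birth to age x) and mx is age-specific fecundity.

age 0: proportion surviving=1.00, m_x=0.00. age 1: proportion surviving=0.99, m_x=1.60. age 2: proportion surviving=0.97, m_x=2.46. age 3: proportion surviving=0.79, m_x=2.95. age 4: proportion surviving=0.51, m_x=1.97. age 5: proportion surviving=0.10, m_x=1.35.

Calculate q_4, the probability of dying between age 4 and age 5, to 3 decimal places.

0.804

q_4 = (l_4 − l_5) / l_4 = (0.51 − 0.1) / 0.51
     = 0.41 / 0.51 = 0.803922… → 0.804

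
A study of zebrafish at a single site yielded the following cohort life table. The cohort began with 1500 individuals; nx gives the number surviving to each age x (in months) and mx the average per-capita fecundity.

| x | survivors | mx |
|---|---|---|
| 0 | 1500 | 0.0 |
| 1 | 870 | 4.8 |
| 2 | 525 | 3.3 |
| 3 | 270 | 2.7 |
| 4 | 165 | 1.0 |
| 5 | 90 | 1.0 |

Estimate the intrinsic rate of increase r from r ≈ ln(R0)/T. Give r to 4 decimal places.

0.9609

lx = nx/n0 = nx/1500: 1, 0.58, 0.35, 0.18, 0.11, 0.06
R0 = Σ lx·mx = 0 + 2.784 + 1.155 + 0.486 + 0.11 + 0.06 = 4.595
Σ x·lx·mx = 7.292; T = 7.292/4.595 = 1.58694…
r ≈ ln(R0)/T = ln(4.595)/1.58694… = 0.960948… → 0.9609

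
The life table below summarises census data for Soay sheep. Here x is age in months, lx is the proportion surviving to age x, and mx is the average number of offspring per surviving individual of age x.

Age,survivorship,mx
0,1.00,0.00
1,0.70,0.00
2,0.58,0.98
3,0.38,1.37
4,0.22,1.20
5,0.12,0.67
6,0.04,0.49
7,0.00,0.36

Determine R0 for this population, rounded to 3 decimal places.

1.453

lx·mx by age: 0, 0, 0.5684, 0.5206, 0.264, 0.0804, 0.0196, 0
R0 = Σ lx·mx = 1.453 → 1.453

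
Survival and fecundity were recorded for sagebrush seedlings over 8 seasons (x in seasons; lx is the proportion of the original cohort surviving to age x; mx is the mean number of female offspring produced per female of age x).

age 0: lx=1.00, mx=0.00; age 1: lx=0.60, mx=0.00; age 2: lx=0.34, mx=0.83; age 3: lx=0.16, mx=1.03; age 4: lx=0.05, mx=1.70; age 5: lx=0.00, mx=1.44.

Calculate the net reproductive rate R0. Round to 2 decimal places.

0.53

lx·mx by age: 0, 0, 0.2822, 0.1648, 0.085, 0
R0 = Σ lx·mx = 0.532 → 0.53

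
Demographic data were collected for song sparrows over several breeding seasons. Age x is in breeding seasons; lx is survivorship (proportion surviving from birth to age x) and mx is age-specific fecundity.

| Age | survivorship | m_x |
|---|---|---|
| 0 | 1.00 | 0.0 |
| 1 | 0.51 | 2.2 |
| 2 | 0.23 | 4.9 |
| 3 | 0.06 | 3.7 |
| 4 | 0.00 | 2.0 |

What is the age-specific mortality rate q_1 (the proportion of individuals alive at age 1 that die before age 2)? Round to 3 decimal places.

q_1 = (l_1 − l_2) / l_1 = (0.51 − 0.23) / 0.51
     = 0.28 / 0.51 = 0.54902… → 0.549

0.549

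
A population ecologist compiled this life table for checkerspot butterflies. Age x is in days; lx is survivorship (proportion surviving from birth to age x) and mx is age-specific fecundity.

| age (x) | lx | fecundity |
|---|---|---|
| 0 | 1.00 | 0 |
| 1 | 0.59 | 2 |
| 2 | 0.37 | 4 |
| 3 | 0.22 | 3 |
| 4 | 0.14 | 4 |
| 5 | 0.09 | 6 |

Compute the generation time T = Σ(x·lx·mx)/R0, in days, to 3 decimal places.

2.502

lx·mx: 0, 1.18, 1.48, 0.66, 0.56, 0.54 → R0 = 4.42
x·lx·mx: 0, 1.18, 2.96, 1.98, 2.24, 2.7 → Σ = 11.06
T = 11.06 / 4.42 = 2.502262… → 2.502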